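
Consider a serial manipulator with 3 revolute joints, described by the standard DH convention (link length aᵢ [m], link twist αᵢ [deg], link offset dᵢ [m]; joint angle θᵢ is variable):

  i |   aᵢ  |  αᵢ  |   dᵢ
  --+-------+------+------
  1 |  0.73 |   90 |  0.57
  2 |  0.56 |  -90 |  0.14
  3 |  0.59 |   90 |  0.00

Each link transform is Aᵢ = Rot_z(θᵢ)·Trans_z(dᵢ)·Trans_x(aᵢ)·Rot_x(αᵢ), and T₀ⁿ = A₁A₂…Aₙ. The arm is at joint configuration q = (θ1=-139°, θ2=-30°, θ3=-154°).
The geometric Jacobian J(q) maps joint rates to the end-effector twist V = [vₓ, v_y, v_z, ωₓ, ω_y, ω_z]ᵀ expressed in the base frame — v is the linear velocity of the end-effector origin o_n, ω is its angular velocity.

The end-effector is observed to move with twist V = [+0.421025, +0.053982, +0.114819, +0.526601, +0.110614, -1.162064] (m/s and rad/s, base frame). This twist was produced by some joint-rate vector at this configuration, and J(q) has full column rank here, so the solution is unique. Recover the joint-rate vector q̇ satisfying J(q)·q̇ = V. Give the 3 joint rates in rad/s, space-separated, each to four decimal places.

-0.3480 -0.2620 -0.9400

o_n = [-0.8319, -0.1949, 0.5551]
J₁: ẑ×o_n = [0.1949, -0.8319, 0.0000], ω = ẑ
J2: z=[-0.6561, 0.7547, 0.0000] o=[-0.5509, -0.4789, 0.5700] → [-0.0112, -0.0097, 0.0257, -0.6561, 0.7547, 0.0000]
J3: z=[-0.3774, -0.3280, 0.8660] o=[-1.0088, -0.6914, 0.2900] → [-0.5169, 0.2533, -0.1293, -0.3774, -0.3280, 0.8660]
q̇ = J⁺·V = [-0.3480, -0.2620, -0.9400]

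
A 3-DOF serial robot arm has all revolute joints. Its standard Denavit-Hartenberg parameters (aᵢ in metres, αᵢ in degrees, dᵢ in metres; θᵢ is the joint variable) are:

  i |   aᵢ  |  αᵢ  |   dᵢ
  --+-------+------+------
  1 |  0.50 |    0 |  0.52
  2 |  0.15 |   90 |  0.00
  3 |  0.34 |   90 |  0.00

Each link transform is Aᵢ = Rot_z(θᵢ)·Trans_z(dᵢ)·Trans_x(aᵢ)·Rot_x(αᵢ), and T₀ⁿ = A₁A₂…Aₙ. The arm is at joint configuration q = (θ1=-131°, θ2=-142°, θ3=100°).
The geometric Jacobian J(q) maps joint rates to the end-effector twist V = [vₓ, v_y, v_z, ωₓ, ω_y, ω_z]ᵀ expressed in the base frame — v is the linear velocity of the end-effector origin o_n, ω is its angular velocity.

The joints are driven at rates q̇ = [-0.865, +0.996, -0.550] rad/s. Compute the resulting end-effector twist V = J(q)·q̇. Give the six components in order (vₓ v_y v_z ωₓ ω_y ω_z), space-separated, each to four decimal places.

-0.3287 0.4683 0.0325 -0.5492 0.0288 0.1310

o_n = [-0.3233, -0.2865, 0.8548]
J₁: ẑ×o_n = [0.2865, -0.3233, 0.0000], ω = ẑ
J2: z=[0.0000, 0.0000, 1.0000] o=[-0.3280, -0.3774, 0.5200] → [-0.0908, 0.0048, 0.0000, 0.0000, 0.0000, 1.0000]
J3: z=[0.9986, -0.0523, 0.0000] o=[-0.3202, -0.2276, 0.5200] → [-0.0175, -0.3344, -0.0590, 0.9986, -0.0523, 0.0000]
V = J·q̇ = [-0.3287, 0.4683, 0.0325, -0.5492, 0.0288, 0.1310]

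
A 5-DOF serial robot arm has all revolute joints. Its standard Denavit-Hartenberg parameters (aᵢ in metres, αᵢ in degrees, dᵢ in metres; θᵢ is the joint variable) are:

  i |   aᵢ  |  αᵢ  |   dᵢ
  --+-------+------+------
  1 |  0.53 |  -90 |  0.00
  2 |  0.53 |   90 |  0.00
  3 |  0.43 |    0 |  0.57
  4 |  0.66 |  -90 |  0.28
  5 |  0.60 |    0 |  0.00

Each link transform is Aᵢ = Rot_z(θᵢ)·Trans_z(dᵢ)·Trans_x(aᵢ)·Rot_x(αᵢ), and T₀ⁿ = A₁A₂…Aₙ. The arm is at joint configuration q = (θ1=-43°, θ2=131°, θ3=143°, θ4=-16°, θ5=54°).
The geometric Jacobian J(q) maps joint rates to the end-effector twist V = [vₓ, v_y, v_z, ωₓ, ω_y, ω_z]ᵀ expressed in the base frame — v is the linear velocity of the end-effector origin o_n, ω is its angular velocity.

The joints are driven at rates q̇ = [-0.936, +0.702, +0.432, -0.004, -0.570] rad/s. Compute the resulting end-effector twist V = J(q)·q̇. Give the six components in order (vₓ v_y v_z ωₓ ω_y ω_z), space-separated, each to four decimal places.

0.3630 -1.9813 -0.0485 0.7305 0.7477 -1.5604

o_n = [1.5198, 0.0424, 0.0799]
J₁: ẑ×o_n = [-0.0424, 1.5198, 0.0000], ω = ẑ
J2: z=[0.6820, 0.7314, 0.0000] o=[0.3876, -0.3615, 0.0000] → [0.0585, -0.0545, -0.5526, 0.6820, 0.7314, 0.0000]
J3: z=[0.5520, -0.5147, -0.6561] o=[0.1333, -0.1243, -0.4000] → [-0.1376, -1.1745, 0.8057, 0.5520, -0.5147, -0.6561]
J4: z=[0.5520, -0.5147, -0.6561] o=[0.7892, -0.3821, -0.5148] → [-0.0276, -0.8076, 0.6104, 0.5520, -0.5147, -0.6561]
J5: z=[-0.0272, -0.7975, 0.6027] o=[1.4938, -0.3184, -0.3987] → [-0.5992, 0.0287, 0.0109, -0.0272, -0.7975, 0.6027]
V = J·q̇ = [0.3630, -1.9813, -0.0485, 0.7305, 0.7477, -1.5604]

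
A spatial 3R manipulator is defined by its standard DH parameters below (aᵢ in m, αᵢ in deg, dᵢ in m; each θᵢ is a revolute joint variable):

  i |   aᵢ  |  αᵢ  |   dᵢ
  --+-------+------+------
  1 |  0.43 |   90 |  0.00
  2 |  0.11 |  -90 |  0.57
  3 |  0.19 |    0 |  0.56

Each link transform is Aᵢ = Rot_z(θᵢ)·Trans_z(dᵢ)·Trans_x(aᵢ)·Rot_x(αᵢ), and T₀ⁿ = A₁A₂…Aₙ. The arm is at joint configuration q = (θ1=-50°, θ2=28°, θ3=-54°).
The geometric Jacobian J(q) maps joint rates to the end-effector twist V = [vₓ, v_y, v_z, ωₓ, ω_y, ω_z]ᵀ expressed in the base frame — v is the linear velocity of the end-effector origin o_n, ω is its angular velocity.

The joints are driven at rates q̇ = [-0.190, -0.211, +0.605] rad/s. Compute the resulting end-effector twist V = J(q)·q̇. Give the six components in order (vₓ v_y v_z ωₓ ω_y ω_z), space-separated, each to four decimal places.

o_n = [-0.3212, -0.7431, 0.5985]
J₁: ẑ×o_n = [0.7431, -0.3212, 0.0000], ω = ẑ
J2: z=[-0.7660, -0.6428, 0.0000] o=[0.2764, -0.3294, 0.0000] → [-0.3847, 0.4585, -0.0672, -0.7660, -0.6428, 0.0000]
J3: z=[-0.3018, 0.3596, 0.8829] o=[-0.0978, -0.7702, 0.0516] → [0.1728, -0.0322, 0.0722, -0.3018, 0.3596, 0.8829]
V = J·q̇ = [0.0445, -0.0552, 0.0578, -0.0209, 0.3532, 0.3442]

0.0445 -0.0552 0.0578 -0.0209 0.3532 0.3442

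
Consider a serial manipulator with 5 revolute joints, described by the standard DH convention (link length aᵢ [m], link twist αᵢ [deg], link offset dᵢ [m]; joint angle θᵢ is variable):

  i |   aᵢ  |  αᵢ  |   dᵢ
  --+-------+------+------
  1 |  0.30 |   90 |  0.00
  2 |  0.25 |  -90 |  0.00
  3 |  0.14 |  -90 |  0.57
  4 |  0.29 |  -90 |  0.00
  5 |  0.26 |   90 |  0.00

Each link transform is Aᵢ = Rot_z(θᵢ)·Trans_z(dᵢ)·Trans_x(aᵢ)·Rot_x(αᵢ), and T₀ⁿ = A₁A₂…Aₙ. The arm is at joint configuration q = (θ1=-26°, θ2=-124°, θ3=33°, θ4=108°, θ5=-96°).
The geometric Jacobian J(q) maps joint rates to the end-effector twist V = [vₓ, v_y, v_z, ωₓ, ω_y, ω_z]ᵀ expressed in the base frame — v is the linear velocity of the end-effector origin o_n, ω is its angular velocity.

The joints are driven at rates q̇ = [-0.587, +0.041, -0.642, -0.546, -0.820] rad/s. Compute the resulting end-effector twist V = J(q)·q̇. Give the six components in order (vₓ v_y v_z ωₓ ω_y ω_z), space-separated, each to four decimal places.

0.0315 -0.1597 -0.3637 -1.1779 0.4920 -0.8751

o_n = [0.5376, 0.0147, -0.3103]
J₁: ẑ×o_n = [-0.0147, 0.5376, 0.0000], ω = ẑ
J2: z=[-0.4384, -0.8988, 0.0000] o=[0.2696, -0.1315, 0.0000] → [0.2789, -0.1360, 0.1767, -0.4384, -0.8988, 0.0000]
J3: z=[0.7451, -0.3634, -0.5592] o=[0.1440, -0.0702, -0.2073] → [0.0850, -0.1433, 0.2063, 0.7451, -0.3634, -0.5592]
J4: z=[0.6414, 0.6203, 0.4515] o=[0.5431, -0.1801, -0.6233] → [0.1062, -0.2033, 0.1284, 0.6414, 0.6203, 0.4515]
J5: z=[0.4041, -0.7734, 0.4885] o=[0.3540, -0.1421, -0.4068] → [-0.1512, 0.0507, 0.2053, 0.4041, -0.7734, 0.4885]
V = J·q̇ = [0.0315, -0.1597, -0.3637, -1.1779, 0.4920, -0.8751]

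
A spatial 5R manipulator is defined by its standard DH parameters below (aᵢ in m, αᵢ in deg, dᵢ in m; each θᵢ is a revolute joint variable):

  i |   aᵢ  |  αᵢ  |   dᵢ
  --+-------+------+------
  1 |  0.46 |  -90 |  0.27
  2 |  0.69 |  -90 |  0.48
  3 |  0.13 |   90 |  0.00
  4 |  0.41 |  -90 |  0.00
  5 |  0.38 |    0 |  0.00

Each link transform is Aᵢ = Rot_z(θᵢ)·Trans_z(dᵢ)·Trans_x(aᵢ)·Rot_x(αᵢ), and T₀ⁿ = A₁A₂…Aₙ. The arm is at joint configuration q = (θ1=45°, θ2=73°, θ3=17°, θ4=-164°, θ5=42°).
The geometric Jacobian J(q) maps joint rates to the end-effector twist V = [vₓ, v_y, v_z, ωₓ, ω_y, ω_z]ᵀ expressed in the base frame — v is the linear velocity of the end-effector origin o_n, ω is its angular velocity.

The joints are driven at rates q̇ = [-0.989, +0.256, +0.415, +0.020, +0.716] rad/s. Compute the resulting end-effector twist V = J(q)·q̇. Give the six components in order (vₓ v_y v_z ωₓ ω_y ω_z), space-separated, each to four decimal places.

o_n = [0.1975, 0.7539, 0.2268]
J₁: ẑ×o_n = [-0.7539, 0.1975, 0.0000], ω = ẑ
J2: z=[-0.7071, 0.7071, 0.0000] o=[0.3253, 0.3253, 0.2700] → [-0.0305, -0.0305, -0.2128, -0.7071, 0.7071, 0.0000]
J3: z=[-0.6762, -0.6762, -0.2924] o=[0.1285, 0.8073, -0.3899] → [-0.4326, 0.3968, 0.0828, -0.6762, -0.6762, -0.2924]
J4: z=[-0.6158, 0.7367, -0.2796] o=[0.1811, 0.8062, -0.5087] → [0.5273, 0.4483, 0.0201, -0.6158, 0.7367, -0.2796]
J5: z=[0.7615, 0.6475, 0.0290] o=[0.0981, 0.8861, -0.1153] → [0.2253, -0.2576, -0.1651, 0.7615, 0.6475, 0.0290]
V = J·q̇ = [0.7302, -0.2140, -0.1379, 0.0713, 0.3788, -1.0952]

0.7302 -0.2140 -0.1379 0.0713 0.3788 -1.0952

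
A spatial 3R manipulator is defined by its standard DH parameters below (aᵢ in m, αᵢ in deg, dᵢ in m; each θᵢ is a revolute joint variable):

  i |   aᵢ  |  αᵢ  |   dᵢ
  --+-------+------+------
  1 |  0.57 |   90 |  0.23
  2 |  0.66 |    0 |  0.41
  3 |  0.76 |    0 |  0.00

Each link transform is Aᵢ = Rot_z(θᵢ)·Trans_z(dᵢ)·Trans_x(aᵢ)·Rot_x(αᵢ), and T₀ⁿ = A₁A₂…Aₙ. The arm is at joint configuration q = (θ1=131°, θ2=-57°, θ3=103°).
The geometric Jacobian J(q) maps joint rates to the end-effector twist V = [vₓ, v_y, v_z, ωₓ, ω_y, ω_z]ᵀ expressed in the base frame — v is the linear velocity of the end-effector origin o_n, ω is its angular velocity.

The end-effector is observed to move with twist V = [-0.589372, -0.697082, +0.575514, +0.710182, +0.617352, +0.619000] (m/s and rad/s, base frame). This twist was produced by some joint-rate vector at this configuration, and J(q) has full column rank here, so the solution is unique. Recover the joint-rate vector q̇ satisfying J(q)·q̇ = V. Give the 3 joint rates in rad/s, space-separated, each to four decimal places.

0.6190 0.2190 0.7220

o_n = [-0.6467, 1.3689, 0.2232]
J₁: ẑ×o_n = [-1.3689, -0.6467, 0.0000], ω = ẑ
J2: z=[0.7547, 0.6561, 0.0000] o=[-0.3740, 0.4302, 0.2300] → [-0.0045, 0.0052, 0.8874, 0.7547, 0.6561, 0.0000]
J3: z=[0.7547, 0.6561, 0.0000] o=[-0.3004, 0.9705, -0.3235] → [0.3587, -0.4126, 0.5279, 0.7547, 0.6561, 0.0000]
q̇ = J⁺·V = [0.6190, 0.2190, 0.7220]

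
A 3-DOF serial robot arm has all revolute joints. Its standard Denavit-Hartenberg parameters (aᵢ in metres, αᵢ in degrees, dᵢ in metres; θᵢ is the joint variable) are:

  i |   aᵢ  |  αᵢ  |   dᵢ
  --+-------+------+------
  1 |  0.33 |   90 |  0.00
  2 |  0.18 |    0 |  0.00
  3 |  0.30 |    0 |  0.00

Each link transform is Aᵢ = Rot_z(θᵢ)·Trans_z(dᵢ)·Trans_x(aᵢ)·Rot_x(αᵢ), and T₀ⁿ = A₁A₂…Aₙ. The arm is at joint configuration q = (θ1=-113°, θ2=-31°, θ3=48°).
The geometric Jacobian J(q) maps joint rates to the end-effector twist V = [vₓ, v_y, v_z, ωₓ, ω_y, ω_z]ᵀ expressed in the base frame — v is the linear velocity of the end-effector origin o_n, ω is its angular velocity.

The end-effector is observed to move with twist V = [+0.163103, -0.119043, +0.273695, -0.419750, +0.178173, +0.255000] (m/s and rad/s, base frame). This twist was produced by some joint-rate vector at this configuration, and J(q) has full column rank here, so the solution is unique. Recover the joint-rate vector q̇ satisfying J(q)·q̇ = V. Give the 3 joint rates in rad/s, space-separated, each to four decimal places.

o_n = [-0.3013, -0.7099, -0.0050]
J₁: ẑ×o_n = [0.7099, -0.3013, 0.0000], ω = ẑ
J2: z=[-0.9205, 0.3907, 0.0000] o=[-0.1289, -0.3038, 0.0000] → [-0.0020, -0.0046, 0.4412, -0.9205, 0.3907, 0.0000]
J3: z=[-0.9205, 0.3907, 0.0000] o=[-0.1892, -0.4458, -0.0927] → [0.0343, 0.0807, 0.2869, -0.9205, 0.3907, 0.0000]
q̇ = J⁺·V = [0.2550, 0.9260, -0.4700]

0.2550 0.9260 -0.4700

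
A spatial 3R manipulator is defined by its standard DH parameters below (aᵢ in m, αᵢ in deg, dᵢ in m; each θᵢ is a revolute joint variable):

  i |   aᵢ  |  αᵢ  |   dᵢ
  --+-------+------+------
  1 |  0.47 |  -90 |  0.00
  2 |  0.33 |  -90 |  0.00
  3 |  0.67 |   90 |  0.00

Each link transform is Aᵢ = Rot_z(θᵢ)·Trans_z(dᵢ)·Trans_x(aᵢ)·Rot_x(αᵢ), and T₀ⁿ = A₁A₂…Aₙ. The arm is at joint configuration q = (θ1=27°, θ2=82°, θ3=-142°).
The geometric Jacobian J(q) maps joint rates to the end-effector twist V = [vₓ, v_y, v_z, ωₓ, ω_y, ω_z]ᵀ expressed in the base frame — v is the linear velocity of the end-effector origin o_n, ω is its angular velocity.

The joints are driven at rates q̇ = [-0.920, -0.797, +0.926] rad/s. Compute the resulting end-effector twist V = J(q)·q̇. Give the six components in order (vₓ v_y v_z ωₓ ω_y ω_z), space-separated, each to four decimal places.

0.2091 0.1984 -0.4002 -0.4552 -1.1264 -1.0489

o_n = [0.2070, 0.5684, 0.1960]
J₁: ẑ×o_n = [-0.5684, 0.2070, 0.0000], ω = ẑ
J2: z=[-0.4540, 0.8910, 0.0000] o=[0.4188, 0.2134, 0.0000] → [0.1747, 0.0890, 0.0276, -0.4540, 0.8910, 0.0000]
J3: z=[-0.8823, -0.4496, -0.1392] o=[0.4597, 0.2342, -0.3268] → [-0.1885, 0.4965, -0.4085, -0.8823, -0.4496, -0.1392]
V = J·q̇ = [0.2091, 0.1984, -0.4002, -0.4552, -1.1264, -1.0489]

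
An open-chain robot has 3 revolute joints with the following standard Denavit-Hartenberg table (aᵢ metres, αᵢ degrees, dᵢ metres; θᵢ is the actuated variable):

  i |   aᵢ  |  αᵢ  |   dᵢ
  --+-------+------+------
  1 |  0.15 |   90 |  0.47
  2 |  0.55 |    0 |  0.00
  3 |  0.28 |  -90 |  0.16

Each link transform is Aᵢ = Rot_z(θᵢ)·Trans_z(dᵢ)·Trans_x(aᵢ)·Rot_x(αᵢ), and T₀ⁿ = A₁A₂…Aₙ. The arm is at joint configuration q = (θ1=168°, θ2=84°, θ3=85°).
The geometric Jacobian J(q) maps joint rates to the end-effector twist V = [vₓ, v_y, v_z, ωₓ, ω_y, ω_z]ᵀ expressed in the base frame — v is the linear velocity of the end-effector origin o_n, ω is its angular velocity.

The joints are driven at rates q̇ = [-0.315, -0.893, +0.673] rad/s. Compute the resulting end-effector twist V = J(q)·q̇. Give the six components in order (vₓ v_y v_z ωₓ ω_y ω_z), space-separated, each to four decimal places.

o_n = [0.0992, 0.1425, 1.0704]
J₁: ẑ×o_n = [-0.1425, 0.0992, 0.0000], ω = ẑ
J2: z=[0.2079, 0.9781, 0.0000] o=[-0.1467, 0.0312, 0.4700] → [0.5873, -0.1248, -0.2174, 0.2079, 0.9781, 0.0000]
J3: z=[0.2079, 0.9781, 0.0000] o=[-0.2030, 0.0431, 1.0170] → [0.0523, -0.0111, -0.2749, 0.2079, 0.9781, 0.0000]
V = J·q̇ = [-0.4444, 0.0728, 0.0091, -0.0457, -0.2152, -0.3150]

-0.4444 0.0728 0.0091 -0.0457 -0.2152 -0.3150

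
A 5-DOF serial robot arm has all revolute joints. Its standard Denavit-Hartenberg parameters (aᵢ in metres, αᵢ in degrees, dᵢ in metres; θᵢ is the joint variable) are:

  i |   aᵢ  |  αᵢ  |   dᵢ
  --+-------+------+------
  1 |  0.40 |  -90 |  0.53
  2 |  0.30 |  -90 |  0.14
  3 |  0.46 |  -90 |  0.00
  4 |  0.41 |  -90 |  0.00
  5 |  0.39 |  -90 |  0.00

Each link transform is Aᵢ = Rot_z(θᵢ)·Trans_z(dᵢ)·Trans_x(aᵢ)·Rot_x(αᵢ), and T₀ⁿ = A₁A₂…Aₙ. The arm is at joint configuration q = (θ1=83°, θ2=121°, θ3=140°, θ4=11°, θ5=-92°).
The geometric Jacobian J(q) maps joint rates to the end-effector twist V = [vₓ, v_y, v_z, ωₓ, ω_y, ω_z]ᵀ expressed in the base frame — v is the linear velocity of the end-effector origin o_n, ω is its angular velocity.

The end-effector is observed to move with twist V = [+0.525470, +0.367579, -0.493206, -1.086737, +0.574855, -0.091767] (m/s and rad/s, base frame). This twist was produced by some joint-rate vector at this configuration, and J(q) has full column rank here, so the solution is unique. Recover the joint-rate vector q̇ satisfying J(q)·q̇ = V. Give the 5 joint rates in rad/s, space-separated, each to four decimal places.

-0.2850 0.6990 -0.3310 0.5960 -0.0560

o_n = [0.2008, 0.7555, 1.0062]
J₁: ẑ×o_n = [-0.7555, 0.2008, 0.0000], ω = ẑ
J2: z=[-0.9925, 0.1219, 0.0000] o=[0.0487, 0.3970, 0.5300] → [0.0580, 0.4726, -0.3744, -0.9925, 0.1219, 0.0000]
J3: z=[-0.1045, -0.8508, 0.5150] o=[-0.1090, 0.2607, 0.2728] → [-0.8788, 0.2362, 0.2119, -0.1045, -0.8508, 0.5150]
J4: z=[-0.7200, 0.4219, 0.5510] o=[0.2066, 0.4048, 0.5749] → [-0.0112, 0.3073, -0.2501, -0.7200, 0.4219, 0.5510]
J5: z=[-0.0284, 0.7754, -0.6309] o=[0.4909, 0.5975, 0.7989] → [0.2605, 0.1889, 0.2204, -0.0284, 0.7754, -0.6309]
q̇ = J⁺·V = [-0.2850, 0.6990, -0.3310, 0.5960, -0.0560]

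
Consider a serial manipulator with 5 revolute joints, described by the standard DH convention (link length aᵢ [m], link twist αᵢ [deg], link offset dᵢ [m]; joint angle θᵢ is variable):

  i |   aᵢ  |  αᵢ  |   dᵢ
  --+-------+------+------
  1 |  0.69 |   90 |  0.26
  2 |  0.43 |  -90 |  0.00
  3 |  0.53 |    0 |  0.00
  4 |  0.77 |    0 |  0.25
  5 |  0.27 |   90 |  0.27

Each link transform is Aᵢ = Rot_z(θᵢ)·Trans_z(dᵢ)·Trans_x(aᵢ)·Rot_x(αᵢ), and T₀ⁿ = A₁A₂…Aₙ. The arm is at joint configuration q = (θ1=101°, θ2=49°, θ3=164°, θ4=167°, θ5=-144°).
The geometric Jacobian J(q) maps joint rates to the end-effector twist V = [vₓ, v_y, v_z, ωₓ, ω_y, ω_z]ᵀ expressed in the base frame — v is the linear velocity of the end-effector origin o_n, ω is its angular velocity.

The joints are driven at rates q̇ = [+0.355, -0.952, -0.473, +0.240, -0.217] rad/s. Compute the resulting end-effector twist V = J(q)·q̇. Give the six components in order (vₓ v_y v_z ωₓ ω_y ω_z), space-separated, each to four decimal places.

o_n = [0.1578, 0.5517, 0.8472]
J₁: ẑ×o_n = [-0.5517, 0.1578, 0.0000], ω = ẑ
J2: z=[0.9816, 0.1908, 0.0000] o=[-0.1317, 0.6773, 0.2600] → [0.1120, -0.5764, -0.1786, 0.9816, 0.1908, 0.0000]
J3: z=[0.1440, -0.7408, 0.6561] o=[-0.1855, 0.9542, 0.5845] → [0.0695, 0.1874, 0.1963, 0.1440, -0.7408, 0.6561]
J4: z=[0.1440, -0.7408, 0.6561] o=[-0.2651, 0.5983, 0.2000] → [-0.4489, 0.1842, 0.3066, 0.1440, -0.7408, 0.6561]
J5: z=[0.1440, -0.7408, 0.6561] o=[0.0530, 0.9180, 0.8723] → [0.2589, 0.0723, 0.0248, 0.1440, -0.7408, 0.6561]
V = J·q̇ = [-0.4993, 0.5446, 0.1453, -0.9993, 0.1517, 0.0598]

-0.4993 0.5446 0.1453 -0.9993 0.1517 0.0598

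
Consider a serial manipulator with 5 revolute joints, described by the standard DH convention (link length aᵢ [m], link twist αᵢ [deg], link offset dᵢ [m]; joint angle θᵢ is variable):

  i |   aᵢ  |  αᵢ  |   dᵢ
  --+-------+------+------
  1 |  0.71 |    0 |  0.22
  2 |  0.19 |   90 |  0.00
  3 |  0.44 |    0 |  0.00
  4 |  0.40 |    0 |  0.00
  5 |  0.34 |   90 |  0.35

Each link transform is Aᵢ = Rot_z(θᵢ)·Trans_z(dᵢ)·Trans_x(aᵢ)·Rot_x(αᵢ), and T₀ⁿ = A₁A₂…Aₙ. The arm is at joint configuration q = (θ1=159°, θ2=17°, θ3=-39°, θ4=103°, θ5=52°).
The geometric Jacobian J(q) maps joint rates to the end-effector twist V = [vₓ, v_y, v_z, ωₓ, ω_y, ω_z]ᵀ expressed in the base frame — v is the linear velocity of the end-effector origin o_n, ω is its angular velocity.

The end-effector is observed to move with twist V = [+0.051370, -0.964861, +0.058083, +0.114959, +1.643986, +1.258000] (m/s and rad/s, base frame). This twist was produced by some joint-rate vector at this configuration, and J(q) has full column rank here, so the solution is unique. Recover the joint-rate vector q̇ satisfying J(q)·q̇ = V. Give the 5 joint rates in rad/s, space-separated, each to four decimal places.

0.3780 0.8800 0.5000 0.2570 0.8910

o_n = [-1.1953, 0.6425, 0.6082]
J₁: ẑ×o_n = [-0.6425, -1.1953, 0.0000], ω = ẑ
J2: z=[0.0000, 0.0000, 1.0000] o=[-0.6628, 0.2544, 0.2200] → [-0.3881, -0.5325, 0.0000, 0.0000, 0.0000, 1.0000]
J3: z=[0.0698, 0.9976, 0.0000] o=[-0.8524, 0.2677, 0.2200] → [0.3873, -0.0271, 0.3682, 0.0698, 0.9976, 0.0000]
J4: z=[0.0698, 0.9976, 0.0000] o=[-1.1935, 0.2915, -0.0569] → [0.6635, -0.0464, 0.0263, 0.0698, 0.9976, 0.0000]
J5: z=[0.0698, 0.9976, 0.0000] o=[-1.3684, 0.3038, 0.3026] → [0.3048, -0.0213, -0.1490, 0.0698, 0.9976, 0.0000]
q̇ = J⁺·V = [0.3780, 0.8800, 0.5000, 0.2570, 0.8910]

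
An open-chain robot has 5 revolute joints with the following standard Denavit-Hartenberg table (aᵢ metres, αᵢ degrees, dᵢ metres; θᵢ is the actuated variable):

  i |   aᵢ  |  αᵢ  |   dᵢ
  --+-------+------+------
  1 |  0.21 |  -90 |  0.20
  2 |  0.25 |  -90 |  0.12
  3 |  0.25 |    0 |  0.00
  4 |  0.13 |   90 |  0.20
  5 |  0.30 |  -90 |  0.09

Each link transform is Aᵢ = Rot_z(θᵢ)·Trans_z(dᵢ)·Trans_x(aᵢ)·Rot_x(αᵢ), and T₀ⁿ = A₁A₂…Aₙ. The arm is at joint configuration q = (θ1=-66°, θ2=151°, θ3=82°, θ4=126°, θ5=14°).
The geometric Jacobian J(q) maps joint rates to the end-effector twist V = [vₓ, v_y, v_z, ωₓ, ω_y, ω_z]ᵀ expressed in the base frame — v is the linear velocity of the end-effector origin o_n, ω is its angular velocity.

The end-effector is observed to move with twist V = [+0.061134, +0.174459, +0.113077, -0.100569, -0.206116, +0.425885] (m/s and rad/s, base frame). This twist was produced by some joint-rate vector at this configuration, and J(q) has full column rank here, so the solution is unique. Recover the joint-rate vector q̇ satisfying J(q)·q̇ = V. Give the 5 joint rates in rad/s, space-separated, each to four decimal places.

-0.0800 0.5280 -0.4490 0.8200 0.7970

o_n = [0.0691, -0.1782, 0.5011]
J₁: ẑ×o_n = [0.1782, 0.0691, -0.0000], ω = ẑ
J2: z=[0.9135, 0.4067, 0.0000] o=[0.0854, -0.1918, 0.2000] → [0.1225, -0.2750, 0.0191, 0.9135, 0.4067, 0.0000]
J3: z=[-0.1972, 0.4429, 0.8746] o=[0.1061, 0.0567, 0.0788] → [0.3925, 0.0509, 0.0627, -0.1972, 0.4429, 0.8746]
J4: z=[-0.1972, 0.4429, 0.8746] o=[-0.1324, -0.0162, 0.0619] → [0.3362, 0.2629, -0.0573, -0.1972, 0.4429, 0.8746]
J5: z=[-0.6396, -0.7342, 0.2276] o=[-0.0753, 0.0055, 0.2925] → [-0.1113, 0.1663, 0.2235, -0.6396, -0.7342, 0.2276]
q̇ = J⁺·V = [-0.0800, 0.5280, -0.4490, 0.8200, 0.7970]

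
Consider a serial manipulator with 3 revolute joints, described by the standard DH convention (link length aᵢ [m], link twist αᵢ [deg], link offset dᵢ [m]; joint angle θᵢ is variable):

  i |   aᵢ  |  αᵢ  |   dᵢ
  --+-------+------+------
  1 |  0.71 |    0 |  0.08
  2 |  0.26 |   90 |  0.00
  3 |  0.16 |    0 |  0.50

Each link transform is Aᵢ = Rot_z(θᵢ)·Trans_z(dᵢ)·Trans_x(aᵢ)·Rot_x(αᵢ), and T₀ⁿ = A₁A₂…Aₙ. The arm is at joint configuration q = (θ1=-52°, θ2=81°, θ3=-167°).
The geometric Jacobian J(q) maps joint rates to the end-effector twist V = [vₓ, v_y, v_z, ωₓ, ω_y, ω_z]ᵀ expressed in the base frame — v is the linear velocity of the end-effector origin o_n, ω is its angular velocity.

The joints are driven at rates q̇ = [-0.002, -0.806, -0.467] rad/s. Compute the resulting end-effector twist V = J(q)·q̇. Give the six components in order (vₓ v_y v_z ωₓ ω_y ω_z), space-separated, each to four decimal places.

o_n = [0.7706, -0.9463, 0.0440]
J₁: ẑ×o_n = [0.9463, 0.7706, -0.0000], ω = ẑ
J2: z=[0.0000, 0.0000, 1.0000] o=[0.4371, -0.5595, 0.0800] → [0.3868, 0.3335, -0.0000, 0.0000, 0.0000, 1.0000]
J3: z=[0.4848, -0.8746, 0.0000] o=[0.6645, -0.4334, 0.0800] → [0.0315, 0.0174, -0.1559, 0.4848, -0.8746, 0.0000]
V = J·q̇ = [-0.3284, -0.2785, 0.0728, -0.2264, 0.4084, -0.8080]

-0.3284 -0.2785 0.0728 -0.2264 0.4084 -0.8080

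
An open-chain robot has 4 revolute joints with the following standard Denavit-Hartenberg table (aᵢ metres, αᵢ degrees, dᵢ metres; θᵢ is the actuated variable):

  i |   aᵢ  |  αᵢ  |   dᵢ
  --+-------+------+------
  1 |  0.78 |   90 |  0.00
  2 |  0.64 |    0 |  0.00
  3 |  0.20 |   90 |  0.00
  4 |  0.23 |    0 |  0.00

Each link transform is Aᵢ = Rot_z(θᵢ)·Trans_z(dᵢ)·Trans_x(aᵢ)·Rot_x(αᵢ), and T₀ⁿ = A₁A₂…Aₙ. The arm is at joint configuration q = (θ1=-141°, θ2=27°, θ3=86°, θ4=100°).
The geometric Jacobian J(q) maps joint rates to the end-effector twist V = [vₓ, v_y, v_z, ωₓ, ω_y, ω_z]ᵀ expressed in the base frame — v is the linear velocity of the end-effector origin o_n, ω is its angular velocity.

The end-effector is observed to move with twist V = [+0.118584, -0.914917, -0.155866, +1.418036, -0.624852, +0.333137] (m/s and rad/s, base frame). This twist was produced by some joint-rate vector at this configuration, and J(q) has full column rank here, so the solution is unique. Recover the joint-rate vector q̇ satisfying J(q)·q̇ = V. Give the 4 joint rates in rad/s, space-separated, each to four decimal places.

o_n = [-1.1433, -0.6343, 0.4379]
J₁: ẑ×o_n = [0.6343, -1.1433, 0.0000], ω = ẑ
J2: z=[-0.6293, 0.7771, 0.0000] o=[-0.6062, -0.4909, 0.0000] → [0.3403, 0.2756, 0.5077, -0.6293, 0.7771, 0.0000]
J3: z=[-0.6293, 0.7771, 0.0000] o=[-1.0493, -0.8497, 0.2906] → [0.1145, 0.0927, -0.0625, -0.6293, 0.7771, 0.0000]
J4: z=[-0.7154, -0.5793, 0.3907] o=[-0.9886, -0.8006, 0.4747] → [-0.0436, -0.0867, -0.2085, -0.7154, -0.5793, 0.3907]
q̇ = J⁺·V = [0.6340, -0.7060, -0.6720, -0.7700]

0.6340 -0.7060 -0.6720 -0.7700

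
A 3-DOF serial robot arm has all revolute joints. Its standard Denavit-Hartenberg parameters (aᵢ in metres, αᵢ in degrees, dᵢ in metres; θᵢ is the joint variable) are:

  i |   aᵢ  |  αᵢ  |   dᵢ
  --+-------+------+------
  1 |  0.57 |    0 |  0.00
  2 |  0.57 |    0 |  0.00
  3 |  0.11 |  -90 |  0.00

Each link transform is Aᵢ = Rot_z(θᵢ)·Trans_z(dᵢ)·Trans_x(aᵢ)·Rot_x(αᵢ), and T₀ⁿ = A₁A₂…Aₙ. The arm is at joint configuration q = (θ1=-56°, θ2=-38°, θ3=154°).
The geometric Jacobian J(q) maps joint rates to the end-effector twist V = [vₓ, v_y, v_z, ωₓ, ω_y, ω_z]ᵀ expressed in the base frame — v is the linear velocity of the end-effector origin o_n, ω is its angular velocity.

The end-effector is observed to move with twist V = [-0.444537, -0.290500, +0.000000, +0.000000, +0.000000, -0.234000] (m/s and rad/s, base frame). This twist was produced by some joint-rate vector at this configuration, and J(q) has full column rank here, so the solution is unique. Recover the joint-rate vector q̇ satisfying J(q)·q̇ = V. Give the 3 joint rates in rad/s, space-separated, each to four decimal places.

-0.8820 0.7940 -0.1460

o_n = [0.3340, -0.9459, 0.0000]
J₁: ẑ×o_n = [0.9459, 0.3340, -0.0000], ω = ẑ
J2: z=[0.0000, 0.0000, 1.0000] o=[0.3187, -0.4726, 0.0000] → [0.4733, 0.0152, -0.0000, 0.0000, 0.0000, 1.0000]
J3: z=[0.0000, 0.0000, 1.0000] o=[0.2790, -1.0412, 0.0000] → [-0.0953, 0.0550, 0.0000, 0.0000, 0.0000, 1.0000]
q̇ = J⁺·V = [-0.8820, 0.7940, -0.1460]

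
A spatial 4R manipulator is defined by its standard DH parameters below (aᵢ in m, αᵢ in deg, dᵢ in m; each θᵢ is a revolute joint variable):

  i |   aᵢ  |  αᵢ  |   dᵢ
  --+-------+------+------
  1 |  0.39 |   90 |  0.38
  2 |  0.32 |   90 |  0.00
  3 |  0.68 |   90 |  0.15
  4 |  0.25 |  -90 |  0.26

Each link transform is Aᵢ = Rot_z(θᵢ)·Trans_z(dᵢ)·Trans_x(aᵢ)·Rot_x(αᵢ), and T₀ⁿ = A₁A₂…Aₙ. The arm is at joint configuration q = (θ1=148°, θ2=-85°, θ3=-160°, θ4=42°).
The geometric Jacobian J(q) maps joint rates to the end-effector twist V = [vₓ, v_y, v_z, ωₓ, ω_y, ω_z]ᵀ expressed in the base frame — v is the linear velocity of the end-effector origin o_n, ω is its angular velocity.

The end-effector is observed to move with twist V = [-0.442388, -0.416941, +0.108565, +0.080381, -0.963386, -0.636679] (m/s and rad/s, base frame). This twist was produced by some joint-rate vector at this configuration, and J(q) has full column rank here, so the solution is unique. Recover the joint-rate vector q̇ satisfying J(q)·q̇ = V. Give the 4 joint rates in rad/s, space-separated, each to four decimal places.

-0.2980 0.0140 0.6060 -0.8390

o_n = [-0.0471, -0.0317, 0.9326]
J₁: ẑ×o_n = [0.0317, -0.0471, 0.0000], ω = ẑ
J2: z=[0.5299, 0.8480, 0.0000] o=[-0.3307, 0.2067, 0.3800] → [0.4687, -0.2928, -0.3668, 0.5299, 0.8480, 0.0000]
J3: z=[0.8448, -0.5279, -0.0872] o=[-0.3544, 0.2214, 0.0612] → [-0.4821, -0.7630, -0.0516, 0.8448, -0.5279, -0.0872]
J4: z=[0.5232, 0.7811, 0.3407] o=[-0.3037, -0.0845, 0.6847] → [0.1757, -0.0423, -0.1728, 0.5232, 0.7811, 0.3407]
q̇ = J⁺·V = [-0.2980, 0.0140, 0.6060, -0.8390]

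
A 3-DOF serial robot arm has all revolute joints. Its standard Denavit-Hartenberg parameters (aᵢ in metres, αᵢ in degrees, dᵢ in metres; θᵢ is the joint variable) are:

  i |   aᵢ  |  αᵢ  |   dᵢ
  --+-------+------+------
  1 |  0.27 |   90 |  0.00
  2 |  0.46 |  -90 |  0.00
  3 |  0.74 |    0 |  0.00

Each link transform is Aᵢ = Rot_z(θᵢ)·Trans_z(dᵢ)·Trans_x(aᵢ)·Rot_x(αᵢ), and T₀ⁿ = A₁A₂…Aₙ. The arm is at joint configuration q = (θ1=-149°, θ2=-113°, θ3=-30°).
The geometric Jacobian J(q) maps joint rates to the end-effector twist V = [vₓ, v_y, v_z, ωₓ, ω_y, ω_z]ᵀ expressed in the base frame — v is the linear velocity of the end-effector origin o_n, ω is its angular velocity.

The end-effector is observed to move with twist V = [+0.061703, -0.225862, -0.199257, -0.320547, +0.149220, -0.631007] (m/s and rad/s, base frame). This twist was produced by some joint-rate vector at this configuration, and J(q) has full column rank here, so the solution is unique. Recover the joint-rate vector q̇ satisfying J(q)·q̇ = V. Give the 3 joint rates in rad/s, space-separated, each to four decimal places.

o_n = [-0.0533, 0.3996, -1.0133]
J₁: ẑ×o_n = [-0.3996, -0.0533, 0.0000], ω = ẑ
J2: z=[-0.5150, 0.8572, 0.0000] o=[-0.2314, -0.1391, 0.0000] → [-0.8686, -0.5219, -0.4301, -0.5150, 0.8572, 0.0000]
J3: z=[-0.7890, -0.4741, -0.3907] o=[-0.0774, -0.0465, -0.4234] → [0.4540, -0.4749, -0.3406, -0.7890, -0.4741, -0.3907]
q̇ = J⁺·V = [-0.5470, 0.2930, 0.2150]

-0.5470 0.2930 0.2150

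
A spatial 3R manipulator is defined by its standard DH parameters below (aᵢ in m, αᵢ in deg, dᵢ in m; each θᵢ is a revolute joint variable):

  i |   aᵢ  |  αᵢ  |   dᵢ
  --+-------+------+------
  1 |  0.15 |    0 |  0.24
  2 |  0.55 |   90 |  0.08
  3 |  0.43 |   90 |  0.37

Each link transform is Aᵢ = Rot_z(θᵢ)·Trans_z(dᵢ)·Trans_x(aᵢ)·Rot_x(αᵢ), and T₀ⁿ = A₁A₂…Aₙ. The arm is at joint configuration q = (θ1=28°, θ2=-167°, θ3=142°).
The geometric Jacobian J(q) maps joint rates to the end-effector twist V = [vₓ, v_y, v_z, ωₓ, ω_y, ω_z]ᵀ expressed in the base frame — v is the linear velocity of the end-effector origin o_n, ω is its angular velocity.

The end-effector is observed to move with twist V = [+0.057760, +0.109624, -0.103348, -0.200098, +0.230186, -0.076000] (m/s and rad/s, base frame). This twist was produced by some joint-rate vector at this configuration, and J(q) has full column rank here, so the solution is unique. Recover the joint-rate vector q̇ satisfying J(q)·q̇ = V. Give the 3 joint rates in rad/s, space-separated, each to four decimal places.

0.1970 -0.2730 0.3050

o_n = [-0.2697, 0.2111, 0.5847]
J₁: ẑ×o_n = [-0.2111, -0.2697, 0.0000], ω = ẑ
J2: z=[0.0000, 0.0000, 1.0000] o=[0.1324, 0.0704, 0.2400] → [-0.1407, -0.4021, 0.0000, 0.0000, 0.0000, 1.0000]
J3: z=[-0.6561, 0.7547, 0.0000] o=[-0.2826, -0.2904, 0.3200] → [0.1998, 0.1737, -0.3388, -0.6561, 0.7547, 0.0000]
q̇ = J⁺·V = [0.1970, -0.2730, 0.3050]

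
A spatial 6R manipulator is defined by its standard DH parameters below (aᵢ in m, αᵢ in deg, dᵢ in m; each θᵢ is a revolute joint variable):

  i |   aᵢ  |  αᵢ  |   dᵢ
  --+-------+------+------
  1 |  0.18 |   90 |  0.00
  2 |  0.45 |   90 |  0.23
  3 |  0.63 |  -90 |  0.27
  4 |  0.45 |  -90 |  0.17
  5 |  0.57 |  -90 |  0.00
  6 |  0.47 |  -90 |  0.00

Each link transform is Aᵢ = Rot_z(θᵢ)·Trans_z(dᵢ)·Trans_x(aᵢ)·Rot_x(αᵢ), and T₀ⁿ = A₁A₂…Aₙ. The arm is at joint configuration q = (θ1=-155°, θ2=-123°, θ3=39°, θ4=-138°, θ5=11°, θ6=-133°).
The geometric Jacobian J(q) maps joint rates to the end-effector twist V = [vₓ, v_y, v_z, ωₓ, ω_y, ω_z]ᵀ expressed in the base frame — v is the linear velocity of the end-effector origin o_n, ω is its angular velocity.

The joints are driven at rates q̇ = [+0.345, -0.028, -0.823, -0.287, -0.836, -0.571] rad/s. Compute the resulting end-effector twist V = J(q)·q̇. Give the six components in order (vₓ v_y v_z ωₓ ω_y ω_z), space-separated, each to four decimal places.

-0.5462 0.0111 -0.0881 -1.2807 -0.8382 0.1598

o_n = [0.6768, 0.9129, 0.0027]
J₁: ẑ×o_n = [-0.9129, 0.6768, 0.0000], ω = ẑ
J2: z=[-0.4226, 0.9063, 0.0000] o=[-0.1631, -0.0761, 0.0000] → [0.0024, 0.0011, -1.1792, -0.4226, 0.9063, 0.0000]
J3: z=[0.7601, 0.3544, 0.5446] o=[-0.0382, 0.2360, -0.3774] → [-0.2340, 0.1005, 0.2611, 0.7601, 0.3544, 0.5446]
J4: z=[-0.6391, 0.5595, 0.5278] o=[0.2411, 0.8037, -0.6410] → [0.3024, 0.6413, -0.3136, -0.6391, 0.5595, 0.5278]
J5: z=[0.6436, 0.7647, -0.0314] o=[0.3220, 0.7550, -0.1693] → [0.1364, -0.1218, -0.1696, 0.6436, 0.7647, -0.0314]
J6: z=[0.5470, -0.4882, -0.6801] o=[0.6272, 0.5153, 0.2482] → [0.3903, 0.1006, 0.2417, 0.5470, -0.4882, -0.6801]
V = J·q̇ = [-0.5462, 0.0111, -0.0881, -1.2807, -0.8382, 0.1598]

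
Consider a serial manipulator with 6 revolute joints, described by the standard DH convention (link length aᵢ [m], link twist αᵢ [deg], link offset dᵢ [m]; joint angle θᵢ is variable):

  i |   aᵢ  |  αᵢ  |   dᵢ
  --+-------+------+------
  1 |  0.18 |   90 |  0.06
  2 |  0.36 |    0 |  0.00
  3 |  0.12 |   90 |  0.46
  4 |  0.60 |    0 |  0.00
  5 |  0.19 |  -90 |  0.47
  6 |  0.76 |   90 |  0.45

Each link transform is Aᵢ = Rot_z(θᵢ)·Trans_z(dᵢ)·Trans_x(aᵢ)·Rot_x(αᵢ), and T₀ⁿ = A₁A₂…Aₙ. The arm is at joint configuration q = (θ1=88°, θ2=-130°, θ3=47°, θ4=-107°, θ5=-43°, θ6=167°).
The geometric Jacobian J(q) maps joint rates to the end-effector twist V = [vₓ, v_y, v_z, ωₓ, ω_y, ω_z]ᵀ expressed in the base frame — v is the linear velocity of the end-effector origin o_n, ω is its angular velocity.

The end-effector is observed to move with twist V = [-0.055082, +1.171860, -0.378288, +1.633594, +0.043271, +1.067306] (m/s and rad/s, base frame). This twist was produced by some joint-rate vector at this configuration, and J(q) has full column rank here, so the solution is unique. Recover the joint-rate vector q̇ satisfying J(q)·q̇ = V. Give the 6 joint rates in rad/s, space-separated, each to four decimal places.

0.6530 0.2600 0.6800 0.5610 -0.7110 -0.7980

o_n = [-0.2375, -0.2613, -0.8937]
J₁: ẑ×o_n = [0.2613, -0.2375, 0.0000], ω = ẑ
J2: z=[0.9994, -0.0349, 0.0000] o=[0.0063, 0.1799, 0.0600] → [0.0333, 0.9532, -0.4494, 0.9994, -0.0349, 0.0000]
J3: z=[0.9994, -0.0349, 0.0000] o=[-0.0018, -0.0514, -0.2158] → [0.0237, 0.6776, -0.2180, 0.9994, -0.0349, 0.0000]
J4: z=[-0.0346, -0.9919, -0.1219] o=[0.4584, -0.0528, -0.3349] → [0.5289, 0.0655, -0.6831, -0.0346, -0.9919, -0.1219]
J5: z=[-0.0346, -0.9919, -0.1219] o=[-0.1157, -0.0542, -0.1608] → [0.7018, -0.0106, -0.1136, -0.0346, -0.9919, -0.1219]
J6: z=[-0.8634, 0.0911, -0.4963] o=[-0.2277, -0.5371, -0.0547] → [0.0604, -0.7195, -0.2372, -0.8634, 0.0911, -0.4963]
q̇ = J⁺·V = [0.6530, 0.2600, 0.6800, 0.5610, -0.7110, -0.7980]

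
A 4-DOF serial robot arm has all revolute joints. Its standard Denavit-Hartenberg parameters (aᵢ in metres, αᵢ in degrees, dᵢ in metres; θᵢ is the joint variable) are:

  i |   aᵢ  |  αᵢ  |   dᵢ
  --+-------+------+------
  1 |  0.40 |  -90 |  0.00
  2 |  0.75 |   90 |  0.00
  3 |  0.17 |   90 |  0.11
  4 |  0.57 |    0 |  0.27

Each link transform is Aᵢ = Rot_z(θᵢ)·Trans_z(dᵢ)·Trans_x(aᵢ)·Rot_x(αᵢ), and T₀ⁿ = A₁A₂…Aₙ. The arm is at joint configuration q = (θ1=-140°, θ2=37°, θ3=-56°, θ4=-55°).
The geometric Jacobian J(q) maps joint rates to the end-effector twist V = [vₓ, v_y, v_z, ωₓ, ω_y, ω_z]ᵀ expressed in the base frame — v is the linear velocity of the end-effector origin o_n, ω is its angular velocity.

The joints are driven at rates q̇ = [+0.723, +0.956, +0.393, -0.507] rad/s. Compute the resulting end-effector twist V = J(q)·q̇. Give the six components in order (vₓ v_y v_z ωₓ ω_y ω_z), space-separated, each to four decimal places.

o_n = [-0.9956, -0.1005, -0.7689]
J₁: ẑ×o_n = [0.1005, -0.9956, 0.0000], ω = ẑ
J2: z=[0.6428, -0.7660, 0.0000] o=[-0.3064, -0.2571, 0.0000] → [0.5890, 0.4943, -0.4273, 0.6428, -0.7660, 0.0000]
J3: z=[-0.4610, -0.3868, 0.7986] o=[-0.7653, -0.6421, -0.4514] → [-0.3097, -0.3304, -0.3388, -0.4610, -0.3868, 0.7986]
J4: z=[0.1478, 0.8540, 0.4989] o=[-0.9647, -0.6255, -0.4207] → [-0.5593, 0.0360, 0.1040, 0.1478, 0.8540, 0.4989]
V = J·q̇ = [0.7977, -0.3954, -0.5944, 0.3584, -1.3173, 0.7839]

0.7977 -0.3954 -0.5944 0.3584 -1.3173 0.7839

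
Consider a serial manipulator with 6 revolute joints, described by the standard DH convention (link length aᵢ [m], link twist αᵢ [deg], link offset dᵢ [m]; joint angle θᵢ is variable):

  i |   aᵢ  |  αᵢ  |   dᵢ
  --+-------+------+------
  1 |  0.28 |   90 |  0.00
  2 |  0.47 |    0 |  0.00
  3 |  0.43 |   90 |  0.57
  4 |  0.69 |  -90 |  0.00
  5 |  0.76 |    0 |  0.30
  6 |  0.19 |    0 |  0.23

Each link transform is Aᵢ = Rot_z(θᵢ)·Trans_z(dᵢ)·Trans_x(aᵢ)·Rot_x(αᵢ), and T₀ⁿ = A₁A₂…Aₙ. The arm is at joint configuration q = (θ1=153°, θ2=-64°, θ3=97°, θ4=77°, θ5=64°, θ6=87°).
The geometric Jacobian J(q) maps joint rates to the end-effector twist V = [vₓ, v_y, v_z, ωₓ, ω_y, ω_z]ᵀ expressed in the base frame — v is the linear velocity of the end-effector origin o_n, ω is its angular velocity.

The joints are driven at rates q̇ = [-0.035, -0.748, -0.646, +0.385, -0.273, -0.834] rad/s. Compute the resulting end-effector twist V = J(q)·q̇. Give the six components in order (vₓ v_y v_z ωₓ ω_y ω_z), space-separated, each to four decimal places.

o_n = [0.5556, 1.4276, 0.2856]
J₁: ẑ×o_n = [-1.4276, 0.5556, 0.0000], ω = ẑ
J2: z=[0.4540, 0.8910, 0.0000] o=[-0.2495, 0.1271, 0.0000] → [0.2545, -0.1297, -0.1270, 0.4540, 0.8910, 0.0000]
J3: z=[0.4540, 0.8910, 0.0000] o=[-0.4331, 0.2207, -0.4224] → [0.6309, -0.3215, -0.3330, 0.4540, 0.8910, 0.0000]
J4: z=[-0.4853, 0.2473, -0.8387] o=[-0.4956, 0.8923, -0.1882] → [0.5661, -0.6517, -0.5197, -0.4853, 0.2473, -0.8387]
J5: z=[0.8302, -0.1706, -0.5307] o=[-0.3064, 1.5504, -0.1037] → [-0.1316, -0.7807, 0.0451, 0.8302, -0.1706, -0.5307]
J6: z=[0.8302, -0.1706, -0.5307] o=[0.3656, 1.6481, 0.3508] → [-0.1059, -0.0468, -0.1507, 0.8302, -0.1706, -0.5307]
V = J·q̇ = [-0.2057, 0.2864, 0.2233, -1.7388, -0.9581, 0.2296]

-0.2057 0.2864 0.2233 -1.7388 -0.9581 0.2296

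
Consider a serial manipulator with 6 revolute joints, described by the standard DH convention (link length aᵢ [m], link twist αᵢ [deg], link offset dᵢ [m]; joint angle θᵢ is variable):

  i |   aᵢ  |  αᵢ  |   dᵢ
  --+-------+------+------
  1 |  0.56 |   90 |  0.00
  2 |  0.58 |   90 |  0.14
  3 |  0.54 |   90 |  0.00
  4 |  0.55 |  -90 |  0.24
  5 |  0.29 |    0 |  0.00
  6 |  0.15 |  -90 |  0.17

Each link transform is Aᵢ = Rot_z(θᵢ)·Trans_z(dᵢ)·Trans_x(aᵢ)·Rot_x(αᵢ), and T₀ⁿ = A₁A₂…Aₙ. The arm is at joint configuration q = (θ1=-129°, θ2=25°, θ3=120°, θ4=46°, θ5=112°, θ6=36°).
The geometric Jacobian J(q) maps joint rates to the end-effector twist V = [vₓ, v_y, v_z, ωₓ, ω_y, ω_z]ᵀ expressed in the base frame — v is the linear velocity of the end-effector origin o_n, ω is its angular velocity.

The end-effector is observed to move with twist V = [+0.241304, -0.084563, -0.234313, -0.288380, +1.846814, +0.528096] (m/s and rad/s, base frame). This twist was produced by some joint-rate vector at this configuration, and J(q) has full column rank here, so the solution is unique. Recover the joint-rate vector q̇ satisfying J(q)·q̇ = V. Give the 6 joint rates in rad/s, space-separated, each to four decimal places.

o_n = [-1.0345, -0.2661, -0.2408]
J₁: ẑ×o_n = [0.2661, -1.0345, 0.0000], ω = ẑ
J2: z=[-0.7771, 0.6293, 0.0000] o=[-0.3524, -0.4352, 0.0000] → [-0.1515, -0.1871, 0.2978, -0.7771, 0.6293, 0.0000]
J3: z=[-0.2660, -0.3284, -0.9063] o=[-0.7920, -0.7556, 0.2451] → [0.6033, 0.0906, -0.2099, -0.2660, -0.3284, -0.9063]
J4: z=[-0.8825, -0.2953, 0.3660] o=[-1.0015, -0.2711, 0.1310] → [0.1079, -0.3402, -0.0142, -0.8825, -0.2953, 0.3660]
J5: z=[0.0942, -0.8735, -0.4776] o=[-1.4667, -0.1292, -0.2205] → [-0.0476, -0.2045, 0.3646, 0.0942, -0.8735, -0.4776]
J6: z=[0.0942, -0.8735, -0.4776] o=[-1.1793, -0.0918, -0.2321] → [-0.0756, -0.0683, 0.1100, 0.0942, -0.8735, -0.4776]
q̇ = J⁺·V = [0.4000, 0.7760, 0.3870, -0.6320, -0.9020, -0.5850]

0.4000 0.7760 0.3870 -0.6320 -0.9020 -0.5850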